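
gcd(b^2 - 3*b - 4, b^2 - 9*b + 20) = b - 4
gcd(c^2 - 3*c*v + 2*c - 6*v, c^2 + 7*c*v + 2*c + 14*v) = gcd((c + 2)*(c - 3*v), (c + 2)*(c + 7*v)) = c + 2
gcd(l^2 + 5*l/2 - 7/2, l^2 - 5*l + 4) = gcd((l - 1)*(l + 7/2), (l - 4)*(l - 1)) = l - 1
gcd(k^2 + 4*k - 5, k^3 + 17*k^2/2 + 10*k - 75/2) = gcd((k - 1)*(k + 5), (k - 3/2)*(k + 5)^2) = k + 5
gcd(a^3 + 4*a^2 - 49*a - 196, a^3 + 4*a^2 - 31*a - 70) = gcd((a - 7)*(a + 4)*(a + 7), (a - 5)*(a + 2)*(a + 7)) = a + 7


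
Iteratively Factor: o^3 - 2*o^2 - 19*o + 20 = (o - 5)*(o^2 + 3*o - 4) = (o - 5)*(o - 1)*(o + 4)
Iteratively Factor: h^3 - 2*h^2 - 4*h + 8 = (h - 2)*(h^2 - 4) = (h - 2)^2*(h + 2)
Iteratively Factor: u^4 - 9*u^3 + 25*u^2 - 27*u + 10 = (u - 5)*(u^3 - 4*u^2 + 5*u - 2) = (u - 5)*(u - 2)*(u^2 - 2*u + 1) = (u - 5)*(u - 2)*(u - 1)*(u - 1)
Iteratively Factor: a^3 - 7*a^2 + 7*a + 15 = (a - 5)*(a^2 - 2*a - 3) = (a - 5)*(a + 1)*(a - 3)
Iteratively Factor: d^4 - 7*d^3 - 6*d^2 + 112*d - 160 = (d - 2)*(d^3 - 5*d^2 - 16*d + 80) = (d - 5)*(d - 2)*(d^2 - 16) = (d - 5)*(d - 4)*(d - 2)*(d + 4)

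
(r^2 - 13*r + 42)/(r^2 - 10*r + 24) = (r - 7)/(r - 4)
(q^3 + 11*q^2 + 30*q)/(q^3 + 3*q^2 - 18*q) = (q + 5)/(q - 3)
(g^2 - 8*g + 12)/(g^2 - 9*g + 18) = (g - 2)/(g - 3)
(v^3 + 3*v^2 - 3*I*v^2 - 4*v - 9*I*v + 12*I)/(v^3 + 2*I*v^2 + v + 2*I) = (v^3 + 3*v^2*(1 - I) - v*(4 + 9*I) + 12*I)/(v^3 + 2*I*v^2 + v + 2*I)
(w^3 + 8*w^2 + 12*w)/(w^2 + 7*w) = (w^2 + 8*w + 12)/(w + 7)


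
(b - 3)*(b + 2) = b^2 - b - 6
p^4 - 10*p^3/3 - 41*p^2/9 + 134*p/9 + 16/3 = (p - 3)*(p - 8/3)*(p + 1/3)*(p + 2)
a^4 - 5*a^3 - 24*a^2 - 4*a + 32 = (a - 8)*(a - 1)*(a + 2)^2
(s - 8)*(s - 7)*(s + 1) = s^3 - 14*s^2 + 41*s + 56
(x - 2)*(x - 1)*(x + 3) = x^3 - 7*x + 6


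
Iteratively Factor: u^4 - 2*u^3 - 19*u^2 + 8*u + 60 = (u + 2)*(u^3 - 4*u^2 - 11*u + 30) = (u - 5)*(u + 2)*(u^2 + u - 6) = (u - 5)*(u + 2)*(u + 3)*(u - 2)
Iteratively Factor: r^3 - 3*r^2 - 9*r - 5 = (r + 1)*(r^2 - 4*r - 5) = (r - 5)*(r + 1)*(r + 1)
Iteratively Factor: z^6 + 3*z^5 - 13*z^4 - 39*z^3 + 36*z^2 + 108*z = (z + 3)*(z^5 - 13*z^3 + 36*z) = (z - 3)*(z + 3)*(z^4 + 3*z^3 - 4*z^2 - 12*z) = (z - 3)*(z + 3)^2*(z^3 - 4*z) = (z - 3)*(z - 2)*(z + 3)^2*(z^2 + 2*z) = (z - 3)*(z - 2)*(z + 2)*(z + 3)^2*(z)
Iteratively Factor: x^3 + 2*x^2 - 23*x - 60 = (x + 4)*(x^2 - 2*x - 15) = (x - 5)*(x + 4)*(x + 3)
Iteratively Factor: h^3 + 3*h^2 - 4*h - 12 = (h + 3)*(h^2 - 4) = (h - 2)*(h + 3)*(h + 2)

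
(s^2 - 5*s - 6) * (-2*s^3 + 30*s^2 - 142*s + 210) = -2*s^5 + 40*s^4 - 280*s^3 + 740*s^2 - 198*s - 1260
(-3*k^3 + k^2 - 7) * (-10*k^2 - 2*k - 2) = 30*k^5 - 4*k^4 + 4*k^3 + 68*k^2 + 14*k + 14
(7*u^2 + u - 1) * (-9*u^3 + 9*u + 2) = -63*u^5 - 9*u^4 + 72*u^3 + 23*u^2 - 7*u - 2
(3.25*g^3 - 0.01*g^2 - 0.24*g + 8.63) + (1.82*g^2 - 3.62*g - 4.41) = 3.25*g^3 + 1.81*g^2 - 3.86*g + 4.22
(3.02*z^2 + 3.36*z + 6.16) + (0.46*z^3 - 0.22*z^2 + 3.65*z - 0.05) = 0.46*z^3 + 2.8*z^2 + 7.01*z + 6.11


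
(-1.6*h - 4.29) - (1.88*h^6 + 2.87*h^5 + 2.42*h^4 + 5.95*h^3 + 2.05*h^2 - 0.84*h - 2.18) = -1.88*h^6 - 2.87*h^5 - 2.42*h^4 - 5.95*h^3 - 2.05*h^2 - 0.76*h - 2.11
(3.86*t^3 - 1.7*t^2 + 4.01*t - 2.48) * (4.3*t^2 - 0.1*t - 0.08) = 16.598*t^5 - 7.696*t^4 + 17.1042*t^3 - 10.929*t^2 - 0.0728*t + 0.1984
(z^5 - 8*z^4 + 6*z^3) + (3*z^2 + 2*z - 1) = z^5 - 8*z^4 + 6*z^3 + 3*z^2 + 2*z - 1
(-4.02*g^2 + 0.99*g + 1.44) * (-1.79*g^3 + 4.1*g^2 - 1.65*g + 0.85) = 7.1958*g^5 - 18.2541*g^4 + 8.1144*g^3 + 0.8535*g^2 - 1.5345*g + 1.224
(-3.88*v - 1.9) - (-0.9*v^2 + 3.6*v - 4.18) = 0.9*v^2 - 7.48*v + 2.28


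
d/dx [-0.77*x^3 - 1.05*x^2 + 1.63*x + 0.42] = -2.31*x^2 - 2.1*x + 1.63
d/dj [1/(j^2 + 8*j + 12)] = 2*(-j - 4)/(j^2 + 8*j + 12)^2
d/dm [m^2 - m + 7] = 2*m - 1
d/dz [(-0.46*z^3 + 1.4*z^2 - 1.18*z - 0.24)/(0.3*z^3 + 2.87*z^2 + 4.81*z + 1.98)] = (-5.55111512312578e-17*z^5 - 1.7402*z^4 - 3.7172*z^3 + 7.6042*z^2 + 6.9216*z - 1.182)/(0.09*z^6 + 1.722*z^5 + 11.1229*z^4 + 28.7974*z^3 + 34.5013*z^2 + 19.0476*z + 3.9204)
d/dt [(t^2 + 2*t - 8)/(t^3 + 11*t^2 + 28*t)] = (-t^2 + 4*t + 14)/(t^2*(t^2 + 14*t + 49))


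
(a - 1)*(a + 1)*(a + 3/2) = a^3 + 3*a^2/2 - a - 3/2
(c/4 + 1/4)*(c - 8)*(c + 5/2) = c^3/4 - 9*c^2/8 - 51*c/8 - 5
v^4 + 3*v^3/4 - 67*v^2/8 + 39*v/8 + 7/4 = (v - 2)*(v - 1)*(v + 1/4)*(v + 7/2)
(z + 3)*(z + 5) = z^2 + 8*z + 15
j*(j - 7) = j^2 - 7*j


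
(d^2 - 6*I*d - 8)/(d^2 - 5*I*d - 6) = (d - 4*I)/(d - 3*I)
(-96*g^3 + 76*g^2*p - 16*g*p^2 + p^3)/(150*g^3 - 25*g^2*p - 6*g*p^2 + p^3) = (16*g^2 - 10*g*p + p^2)/(-25*g^2 + p^2)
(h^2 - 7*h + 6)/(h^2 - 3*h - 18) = (h - 1)/(h + 3)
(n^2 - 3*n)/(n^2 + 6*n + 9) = n*(n - 3)/(n^2 + 6*n + 9)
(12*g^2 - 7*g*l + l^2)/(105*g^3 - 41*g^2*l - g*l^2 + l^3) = (4*g - l)/(35*g^2 - 2*g*l - l^2)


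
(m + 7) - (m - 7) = 14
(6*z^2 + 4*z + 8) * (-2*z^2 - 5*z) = -12*z^4 - 38*z^3 - 36*z^2 - 40*z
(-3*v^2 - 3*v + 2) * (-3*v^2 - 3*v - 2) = 9*v^4 + 18*v^3 + 9*v^2 - 4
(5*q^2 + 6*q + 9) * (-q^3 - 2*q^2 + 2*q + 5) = -5*q^5 - 16*q^4 - 11*q^3 + 19*q^2 + 48*q + 45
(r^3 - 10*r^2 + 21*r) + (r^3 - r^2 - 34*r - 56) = 2*r^3 - 11*r^2 - 13*r - 56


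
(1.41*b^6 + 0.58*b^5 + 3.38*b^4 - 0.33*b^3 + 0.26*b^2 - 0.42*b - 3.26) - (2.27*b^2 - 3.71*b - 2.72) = 1.41*b^6 + 0.58*b^5 + 3.38*b^4 - 0.33*b^3 - 2.01*b^2 + 3.29*b - 0.54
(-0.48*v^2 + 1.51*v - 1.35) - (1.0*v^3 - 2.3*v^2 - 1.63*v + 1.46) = -1.0*v^3 + 1.82*v^2 + 3.14*v - 2.81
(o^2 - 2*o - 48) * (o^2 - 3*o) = o^4 - 5*o^3 - 42*o^2 + 144*o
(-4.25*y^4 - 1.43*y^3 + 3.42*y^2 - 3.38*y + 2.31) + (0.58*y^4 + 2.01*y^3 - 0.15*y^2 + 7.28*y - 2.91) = -3.67*y^4 + 0.58*y^3 + 3.27*y^2 + 3.9*y - 0.6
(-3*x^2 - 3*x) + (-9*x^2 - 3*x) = -12*x^2 - 6*x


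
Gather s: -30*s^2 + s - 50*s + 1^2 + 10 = -30*s^2 - 49*s + 11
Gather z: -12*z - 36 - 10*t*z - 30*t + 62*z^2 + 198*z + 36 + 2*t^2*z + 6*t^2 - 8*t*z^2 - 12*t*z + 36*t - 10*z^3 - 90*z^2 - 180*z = 6*t^2 + 6*t - 10*z^3 + z^2*(-8*t - 28) + z*(2*t^2 - 22*t + 6)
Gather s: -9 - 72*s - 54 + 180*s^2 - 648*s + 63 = 180*s^2 - 720*s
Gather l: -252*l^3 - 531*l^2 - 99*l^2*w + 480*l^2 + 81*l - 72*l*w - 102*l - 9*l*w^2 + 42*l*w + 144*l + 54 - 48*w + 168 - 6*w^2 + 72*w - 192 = -252*l^3 + l^2*(-99*w - 51) + l*(-9*w^2 - 30*w + 123) - 6*w^2 + 24*w + 30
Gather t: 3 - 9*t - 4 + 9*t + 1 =0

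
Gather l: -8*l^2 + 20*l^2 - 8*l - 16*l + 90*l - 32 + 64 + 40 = 12*l^2 + 66*l + 72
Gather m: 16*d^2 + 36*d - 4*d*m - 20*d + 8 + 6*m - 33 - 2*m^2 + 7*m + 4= 16*d^2 + 16*d - 2*m^2 + m*(13 - 4*d) - 21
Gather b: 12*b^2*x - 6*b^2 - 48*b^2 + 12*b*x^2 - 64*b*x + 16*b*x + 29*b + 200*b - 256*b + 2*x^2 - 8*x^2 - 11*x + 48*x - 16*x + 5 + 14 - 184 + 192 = b^2*(12*x - 54) + b*(12*x^2 - 48*x - 27) - 6*x^2 + 21*x + 27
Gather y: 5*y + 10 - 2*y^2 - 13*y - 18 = -2*y^2 - 8*y - 8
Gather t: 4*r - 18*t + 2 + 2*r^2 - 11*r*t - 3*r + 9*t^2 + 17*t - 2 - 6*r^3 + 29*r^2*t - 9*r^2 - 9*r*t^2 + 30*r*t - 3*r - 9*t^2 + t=-6*r^3 - 7*r^2 - 9*r*t^2 - 2*r + t*(29*r^2 + 19*r)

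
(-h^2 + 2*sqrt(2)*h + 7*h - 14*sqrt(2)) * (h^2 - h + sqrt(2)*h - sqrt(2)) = -h^4 + sqrt(2)*h^3 + 8*h^3 - 8*sqrt(2)*h^2 - 3*h^2 - 32*h + 7*sqrt(2)*h + 28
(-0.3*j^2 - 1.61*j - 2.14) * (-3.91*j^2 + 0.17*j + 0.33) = 1.173*j^4 + 6.2441*j^3 + 7.9947*j^2 - 0.8951*j - 0.7062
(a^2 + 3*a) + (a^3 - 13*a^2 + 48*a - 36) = a^3 - 12*a^2 + 51*a - 36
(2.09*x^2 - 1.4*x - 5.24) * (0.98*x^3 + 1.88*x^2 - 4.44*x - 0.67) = 2.0482*x^5 + 2.5572*x^4 - 17.0468*x^3 - 5.0355*x^2 + 24.2036*x + 3.5108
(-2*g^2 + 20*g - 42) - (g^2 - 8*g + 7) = -3*g^2 + 28*g - 49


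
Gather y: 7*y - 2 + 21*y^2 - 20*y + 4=21*y^2 - 13*y + 2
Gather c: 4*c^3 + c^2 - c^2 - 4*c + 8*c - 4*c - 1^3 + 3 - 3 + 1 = 4*c^3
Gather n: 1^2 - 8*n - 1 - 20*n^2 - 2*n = -20*n^2 - 10*n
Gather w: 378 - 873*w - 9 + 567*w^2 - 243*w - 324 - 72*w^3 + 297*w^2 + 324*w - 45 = -72*w^3 + 864*w^2 - 792*w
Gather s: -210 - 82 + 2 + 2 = -288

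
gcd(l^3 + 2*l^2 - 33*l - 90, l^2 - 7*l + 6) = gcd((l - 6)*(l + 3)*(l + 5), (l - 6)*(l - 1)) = l - 6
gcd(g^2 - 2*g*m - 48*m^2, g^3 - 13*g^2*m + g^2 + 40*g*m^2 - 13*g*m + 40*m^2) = g - 8*m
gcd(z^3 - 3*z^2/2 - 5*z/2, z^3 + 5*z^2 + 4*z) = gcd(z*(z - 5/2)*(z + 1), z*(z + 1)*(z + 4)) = z^2 + z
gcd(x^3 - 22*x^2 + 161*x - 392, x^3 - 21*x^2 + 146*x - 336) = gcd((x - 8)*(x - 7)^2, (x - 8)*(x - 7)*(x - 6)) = x^2 - 15*x + 56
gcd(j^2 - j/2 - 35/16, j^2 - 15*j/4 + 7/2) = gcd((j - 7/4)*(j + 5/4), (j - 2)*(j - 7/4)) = j - 7/4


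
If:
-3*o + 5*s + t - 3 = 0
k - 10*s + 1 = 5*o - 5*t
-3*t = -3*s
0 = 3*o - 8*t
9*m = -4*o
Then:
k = -57/2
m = 16/9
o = -4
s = -3/2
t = -3/2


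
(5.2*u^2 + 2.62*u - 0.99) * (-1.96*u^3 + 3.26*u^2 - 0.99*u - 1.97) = -10.192*u^5 + 11.8168*u^4 + 5.3336*u^3 - 16.0652*u^2 - 4.1813*u + 1.9503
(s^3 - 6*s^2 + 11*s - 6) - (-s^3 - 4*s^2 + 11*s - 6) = 2*s^3 - 2*s^2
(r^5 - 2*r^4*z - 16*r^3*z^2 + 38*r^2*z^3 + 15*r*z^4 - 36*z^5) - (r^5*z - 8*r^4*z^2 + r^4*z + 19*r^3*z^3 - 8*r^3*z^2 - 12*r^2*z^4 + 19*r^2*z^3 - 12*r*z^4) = -r^5*z + r^5 + 8*r^4*z^2 - 3*r^4*z - 19*r^3*z^3 - 8*r^3*z^2 + 12*r^2*z^4 + 19*r^2*z^3 + 27*r*z^4 - 36*z^5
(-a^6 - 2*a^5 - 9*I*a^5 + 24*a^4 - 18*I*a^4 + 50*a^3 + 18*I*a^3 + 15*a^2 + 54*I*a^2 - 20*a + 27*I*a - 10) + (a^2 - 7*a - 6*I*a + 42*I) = -a^6 - 2*a^5 - 9*I*a^5 + 24*a^4 - 18*I*a^4 + 50*a^3 + 18*I*a^3 + 16*a^2 + 54*I*a^2 - 27*a + 21*I*a - 10 + 42*I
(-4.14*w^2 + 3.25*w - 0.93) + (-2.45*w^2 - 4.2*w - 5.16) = -6.59*w^2 - 0.95*w - 6.09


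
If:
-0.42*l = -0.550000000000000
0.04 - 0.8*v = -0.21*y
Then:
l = 1.31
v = 0.2625*y + 0.05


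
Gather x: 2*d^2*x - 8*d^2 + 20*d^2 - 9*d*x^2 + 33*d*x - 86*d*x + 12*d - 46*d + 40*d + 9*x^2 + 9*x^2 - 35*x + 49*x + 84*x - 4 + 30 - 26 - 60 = 12*d^2 + 6*d + x^2*(18 - 9*d) + x*(2*d^2 - 53*d + 98) - 60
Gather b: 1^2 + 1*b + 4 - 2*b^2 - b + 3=8 - 2*b^2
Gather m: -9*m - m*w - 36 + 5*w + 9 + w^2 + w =m*(-w - 9) + w^2 + 6*w - 27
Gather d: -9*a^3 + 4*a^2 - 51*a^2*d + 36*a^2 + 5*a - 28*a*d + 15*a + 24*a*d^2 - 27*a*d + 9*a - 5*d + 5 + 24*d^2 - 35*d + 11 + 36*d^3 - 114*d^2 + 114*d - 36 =-9*a^3 + 40*a^2 + 29*a + 36*d^3 + d^2*(24*a - 90) + d*(-51*a^2 - 55*a + 74) - 20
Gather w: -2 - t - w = -t - w - 2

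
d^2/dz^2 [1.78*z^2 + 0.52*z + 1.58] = 3.56000000000000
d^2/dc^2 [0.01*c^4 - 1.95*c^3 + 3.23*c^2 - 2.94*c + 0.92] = 0.12*c^2 - 11.7*c + 6.46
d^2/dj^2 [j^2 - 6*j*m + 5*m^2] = 2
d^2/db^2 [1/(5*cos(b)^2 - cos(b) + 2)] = (100*sin(b)^4 - 11*sin(b)^2 + 83*cos(b)/4 - 15*cos(3*b)/4 - 71)/(5*sin(b)^2 + cos(b) - 7)^3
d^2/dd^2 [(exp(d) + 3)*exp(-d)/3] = exp(-d)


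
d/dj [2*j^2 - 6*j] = 4*j - 6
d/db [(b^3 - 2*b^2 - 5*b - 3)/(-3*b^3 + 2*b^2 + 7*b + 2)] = (-4*b^4 - 16*b^3 - 25*b^2 + 4*b + 11)/(9*b^6 - 12*b^5 - 38*b^4 + 16*b^3 + 57*b^2 + 28*b + 4)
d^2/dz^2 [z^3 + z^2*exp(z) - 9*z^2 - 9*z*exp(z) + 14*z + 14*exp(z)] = z^2*exp(z) - 5*z*exp(z) + 6*z - 2*exp(z) - 18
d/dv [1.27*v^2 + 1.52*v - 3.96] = 2.54*v + 1.52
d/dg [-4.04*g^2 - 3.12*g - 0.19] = -8.08*g - 3.12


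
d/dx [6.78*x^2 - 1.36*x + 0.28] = 13.56*x - 1.36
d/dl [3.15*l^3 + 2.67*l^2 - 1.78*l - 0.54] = 9.45*l^2 + 5.34*l - 1.78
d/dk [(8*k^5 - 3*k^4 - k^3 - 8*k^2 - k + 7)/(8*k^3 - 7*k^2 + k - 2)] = (128*k^7 - 192*k^6 + 74*k^5 - 18*k^4 + 38*k^3 - 177*k^2 + 130*k - 5)/(64*k^6 - 112*k^5 + 65*k^4 - 46*k^3 + 29*k^2 - 4*k + 4)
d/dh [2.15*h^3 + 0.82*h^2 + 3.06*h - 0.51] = 6.45*h^2 + 1.64*h + 3.06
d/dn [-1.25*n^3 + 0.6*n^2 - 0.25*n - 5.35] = -3.75*n^2 + 1.2*n - 0.25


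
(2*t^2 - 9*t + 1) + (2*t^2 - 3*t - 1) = 4*t^2 - 12*t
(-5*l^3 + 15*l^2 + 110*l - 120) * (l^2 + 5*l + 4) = -5*l^5 - 10*l^4 + 165*l^3 + 490*l^2 - 160*l - 480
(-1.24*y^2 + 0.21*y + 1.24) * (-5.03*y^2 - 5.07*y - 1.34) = 6.2372*y^4 + 5.2305*y^3 - 5.6403*y^2 - 6.5682*y - 1.6616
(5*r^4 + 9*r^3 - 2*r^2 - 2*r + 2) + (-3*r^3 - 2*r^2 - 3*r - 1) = 5*r^4 + 6*r^3 - 4*r^2 - 5*r + 1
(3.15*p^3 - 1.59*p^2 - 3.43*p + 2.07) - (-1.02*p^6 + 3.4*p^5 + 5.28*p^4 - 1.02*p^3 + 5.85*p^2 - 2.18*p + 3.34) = 1.02*p^6 - 3.4*p^5 - 5.28*p^4 + 4.17*p^3 - 7.44*p^2 - 1.25*p - 1.27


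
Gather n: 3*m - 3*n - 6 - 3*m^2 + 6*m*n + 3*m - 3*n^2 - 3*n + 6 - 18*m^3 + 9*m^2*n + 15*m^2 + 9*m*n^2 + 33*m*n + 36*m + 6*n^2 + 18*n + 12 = -18*m^3 + 12*m^2 + 42*m + n^2*(9*m + 3) + n*(9*m^2 + 39*m + 12) + 12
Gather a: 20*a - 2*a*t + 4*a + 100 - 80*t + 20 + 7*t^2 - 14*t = a*(24 - 2*t) + 7*t^2 - 94*t + 120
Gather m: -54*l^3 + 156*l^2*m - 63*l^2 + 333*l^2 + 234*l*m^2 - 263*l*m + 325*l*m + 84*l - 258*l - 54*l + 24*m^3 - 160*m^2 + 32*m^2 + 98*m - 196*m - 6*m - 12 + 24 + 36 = -54*l^3 + 270*l^2 - 228*l + 24*m^3 + m^2*(234*l - 128) + m*(156*l^2 + 62*l - 104) + 48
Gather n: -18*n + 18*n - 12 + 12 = 0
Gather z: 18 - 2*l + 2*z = -2*l + 2*z + 18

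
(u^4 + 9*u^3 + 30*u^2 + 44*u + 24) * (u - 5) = u^5 + 4*u^4 - 15*u^3 - 106*u^2 - 196*u - 120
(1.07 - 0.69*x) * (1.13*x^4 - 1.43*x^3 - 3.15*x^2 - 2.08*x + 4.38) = -0.7797*x^5 + 2.1958*x^4 + 0.6434*x^3 - 1.9353*x^2 - 5.2478*x + 4.6866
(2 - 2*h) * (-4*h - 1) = 8*h^2 - 6*h - 2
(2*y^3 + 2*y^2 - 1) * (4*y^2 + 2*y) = 8*y^5 + 12*y^4 + 4*y^3 - 4*y^2 - 2*y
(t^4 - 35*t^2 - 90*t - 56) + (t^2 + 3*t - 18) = t^4 - 34*t^2 - 87*t - 74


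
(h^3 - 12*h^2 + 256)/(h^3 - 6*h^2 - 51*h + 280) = (h^2 - 4*h - 32)/(h^2 + 2*h - 35)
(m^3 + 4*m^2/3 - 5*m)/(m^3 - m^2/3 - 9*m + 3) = m*(3*m - 5)/(3*m^2 - 10*m + 3)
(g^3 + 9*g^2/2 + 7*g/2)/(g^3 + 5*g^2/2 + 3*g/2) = (2*g + 7)/(2*g + 3)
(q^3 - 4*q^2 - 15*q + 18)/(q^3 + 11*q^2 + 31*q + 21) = (q^2 - 7*q + 6)/(q^2 + 8*q + 7)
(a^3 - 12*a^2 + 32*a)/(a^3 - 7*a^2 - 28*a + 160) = a/(a + 5)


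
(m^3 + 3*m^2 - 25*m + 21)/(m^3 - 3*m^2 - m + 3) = (m + 7)/(m + 1)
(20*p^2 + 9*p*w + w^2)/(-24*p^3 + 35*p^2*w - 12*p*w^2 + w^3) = (-20*p^2 - 9*p*w - w^2)/(24*p^3 - 35*p^2*w + 12*p*w^2 - w^3)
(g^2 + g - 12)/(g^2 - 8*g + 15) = (g + 4)/(g - 5)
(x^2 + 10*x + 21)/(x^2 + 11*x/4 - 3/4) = 4*(x + 7)/(4*x - 1)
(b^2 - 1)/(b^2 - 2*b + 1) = (b + 1)/(b - 1)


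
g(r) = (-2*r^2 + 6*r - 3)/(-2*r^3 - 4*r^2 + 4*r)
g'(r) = (6 - 4*r)/(-2*r^3 - 4*r^2 + 4*r) + (-2*r^2 + 6*r - 3)*(6*r^2 + 8*r - 4)/(-2*r^3 - 4*r^2 + 4*r)^2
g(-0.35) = 2.96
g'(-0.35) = 5.86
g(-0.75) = 1.96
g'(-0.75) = 0.90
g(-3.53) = -2.05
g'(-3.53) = -2.78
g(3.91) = 0.06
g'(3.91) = 0.01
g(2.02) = -0.04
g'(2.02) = 0.14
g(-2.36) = 5.21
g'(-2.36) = -12.96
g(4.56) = 0.07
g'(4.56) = 0.01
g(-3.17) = -3.89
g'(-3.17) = -9.37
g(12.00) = 0.05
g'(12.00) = 0.00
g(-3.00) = -6.50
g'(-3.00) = -25.17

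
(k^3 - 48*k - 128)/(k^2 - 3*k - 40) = (k^2 + 8*k + 16)/(k + 5)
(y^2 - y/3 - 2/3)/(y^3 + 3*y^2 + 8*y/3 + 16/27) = 9*(3*y^2 - y - 2)/(27*y^3 + 81*y^2 + 72*y + 16)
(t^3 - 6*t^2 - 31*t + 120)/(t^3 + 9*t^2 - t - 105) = (t - 8)/(t + 7)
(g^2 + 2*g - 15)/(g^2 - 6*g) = (g^2 + 2*g - 15)/(g*(g - 6))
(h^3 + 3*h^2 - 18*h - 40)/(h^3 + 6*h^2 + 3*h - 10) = (h - 4)/(h - 1)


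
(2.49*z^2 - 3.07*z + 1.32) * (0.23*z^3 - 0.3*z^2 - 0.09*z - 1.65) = 0.5727*z^5 - 1.4531*z^4 + 1.0005*z^3 - 4.2282*z^2 + 4.9467*z - 2.178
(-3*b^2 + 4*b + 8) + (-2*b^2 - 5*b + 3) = -5*b^2 - b + 11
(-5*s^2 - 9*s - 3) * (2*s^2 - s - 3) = -10*s^4 - 13*s^3 + 18*s^2 + 30*s + 9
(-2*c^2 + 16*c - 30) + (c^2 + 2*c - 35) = -c^2 + 18*c - 65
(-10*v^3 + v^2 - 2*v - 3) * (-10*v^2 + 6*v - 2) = 100*v^5 - 70*v^4 + 46*v^3 + 16*v^2 - 14*v + 6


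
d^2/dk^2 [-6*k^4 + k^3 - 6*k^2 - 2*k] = -72*k^2 + 6*k - 12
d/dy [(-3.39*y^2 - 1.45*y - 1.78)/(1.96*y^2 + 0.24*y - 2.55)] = (2.0284*y^2 + 24.2666*y + 4.1247)/(3.8416*y^4 + 0.9408*y^3 - 9.9384*y^2 - 1.224*y + 6.5025)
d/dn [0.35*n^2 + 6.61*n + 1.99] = 0.7*n + 6.61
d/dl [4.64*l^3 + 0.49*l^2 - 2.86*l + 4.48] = 13.92*l^2 + 0.98*l - 2.86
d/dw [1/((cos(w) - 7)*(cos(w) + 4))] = (2*cos(w) - 3)*sin(w)/((cos(w) - 7)^2*(cos(w) + 4)^2)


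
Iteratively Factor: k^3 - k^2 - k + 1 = (k - 1)*(k^2 - 1) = (k - 1)*(k + 1)*(k - 1)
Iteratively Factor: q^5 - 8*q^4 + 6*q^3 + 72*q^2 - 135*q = (q - 3)*(q^4 - 5*q^3 - 9*q^2 + 45*q) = (q - 3)*(q + 3)*(q^3 - 8*q^2 + 15*q) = (q - 3)^2*(q + 3)*(q^2 - 5*q) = (q - 5)*(q - 3)^2*(q + 3)*(q)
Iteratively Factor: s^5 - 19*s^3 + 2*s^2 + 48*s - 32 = (s - 1)*(s^4 + s^3 - 18*s^2 - 16*s + 32) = (s - 1)*(s + 2)*(s^3 - s^2 - 16*s + 16) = (s - 4)*(s - 1)*(s + 2)*(s^2 + 3*s - 4) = (s - 4)*(s - 1)*(s + 2)*(s + 4)*(s - 1)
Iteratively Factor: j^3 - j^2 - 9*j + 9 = (j + 3)*(j^2 - 4*j + 3) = (j - 3)*(j + 3)*(j - 1)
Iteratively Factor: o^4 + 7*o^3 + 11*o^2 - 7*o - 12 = (o + 1)*(o^3 + 6*o^2 + 5*o - 12) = (o + 1)*(o + 3)*(o^2 + 3*o - 4) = (o + 1)*(o + 3)*(o + 4)*(o - 1)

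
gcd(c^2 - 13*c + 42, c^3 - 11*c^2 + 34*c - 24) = c - 6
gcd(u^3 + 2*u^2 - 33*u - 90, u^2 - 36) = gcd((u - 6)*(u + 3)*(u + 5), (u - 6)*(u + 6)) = u - 6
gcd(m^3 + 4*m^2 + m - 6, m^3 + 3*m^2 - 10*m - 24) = m + 2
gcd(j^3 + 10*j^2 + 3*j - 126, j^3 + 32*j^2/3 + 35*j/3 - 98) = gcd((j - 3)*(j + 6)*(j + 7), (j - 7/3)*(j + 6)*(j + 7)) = j^2 + 13*j + 42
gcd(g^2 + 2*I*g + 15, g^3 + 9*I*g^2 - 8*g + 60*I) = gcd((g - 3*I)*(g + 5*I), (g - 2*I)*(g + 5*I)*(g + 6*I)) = g + 5*I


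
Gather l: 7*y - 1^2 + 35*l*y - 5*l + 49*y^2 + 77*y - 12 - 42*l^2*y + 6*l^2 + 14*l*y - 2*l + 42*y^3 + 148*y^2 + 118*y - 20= l^2*(6 - 42*y) + l*(49*y - 7) + 42*y^3 + 197*y^2 + 202*y - 33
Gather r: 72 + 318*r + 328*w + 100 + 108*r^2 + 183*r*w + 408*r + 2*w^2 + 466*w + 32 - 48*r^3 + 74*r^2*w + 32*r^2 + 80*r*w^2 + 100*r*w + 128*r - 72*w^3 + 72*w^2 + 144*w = -48*r^3 + r^2*(74*w + 140) + r*(80*w^2 + 283*w + 854) - 72*w^3 + 74*w^2 + 938*w + 204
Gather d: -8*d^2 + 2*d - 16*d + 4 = -8*d^2 - 14*d + 4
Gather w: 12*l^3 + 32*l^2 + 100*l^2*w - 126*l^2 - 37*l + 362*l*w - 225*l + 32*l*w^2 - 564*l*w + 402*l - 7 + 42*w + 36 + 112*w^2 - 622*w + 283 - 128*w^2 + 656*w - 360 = 12*l^3 - 94*l^2 + 140*l + w^2*(32*l - 16) + w*(100*l^2 - 202*l + 76) - 48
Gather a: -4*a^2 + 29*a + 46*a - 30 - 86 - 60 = -4*a^2 + 75*a - 176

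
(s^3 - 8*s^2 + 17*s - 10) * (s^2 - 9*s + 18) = s^5 - 17*s^4 + 107*s^3 - 307*s^2 + 396*s - 180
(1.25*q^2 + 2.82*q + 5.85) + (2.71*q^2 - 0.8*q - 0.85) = 3.96*q^2 + 2.02*q + 5.0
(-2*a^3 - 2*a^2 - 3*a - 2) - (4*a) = -2*a^3 - 2*a^2 - 7*a - 2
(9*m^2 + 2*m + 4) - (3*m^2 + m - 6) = 6*m^2 + m + 10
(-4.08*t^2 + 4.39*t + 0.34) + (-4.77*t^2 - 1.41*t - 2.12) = -8.85*t^2 + 2.98*t - 1.78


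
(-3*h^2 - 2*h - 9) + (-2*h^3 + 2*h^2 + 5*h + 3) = -2*h^3 - h^2 + 3*h - 6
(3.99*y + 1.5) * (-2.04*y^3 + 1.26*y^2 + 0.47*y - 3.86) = -8.1396*y^4 + 1.9674*y^3 + 3.7653*y^2 - 14.6964*y - 5.79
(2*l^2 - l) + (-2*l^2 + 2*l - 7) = l - 7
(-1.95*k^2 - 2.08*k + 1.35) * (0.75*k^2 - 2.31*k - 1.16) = -1.4625*k^4 + 2.9445*k^3 + 8.0793*k^2 - 0.705700000000001*k - 1.566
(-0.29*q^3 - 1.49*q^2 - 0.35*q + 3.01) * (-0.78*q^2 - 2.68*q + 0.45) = 0.2262*q^5 + 1.9394*q^4 + 4.1357*q^3 - 2.0803*q^2 - 8.2243*q + 1.3545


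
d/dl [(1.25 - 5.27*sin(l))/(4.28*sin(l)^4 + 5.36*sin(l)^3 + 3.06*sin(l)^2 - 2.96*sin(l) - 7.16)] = (67.6668*sin(l)^4 + 35.0944*sin(l)^3 - 3.9738*sin(l)^2 - 7.65*sin(l) + 41.4332)*cos(l)/(18.3184*sin(l)^8 + 45.8816*sin(l)^7 + 54.9232*sin(l)^6 + 7.4656*sin(l)^5 - 83.6572*sin(l)^4 - 94.8704*sin(l)^3 - 35.0576*sin(l)^2 + 42.3872*sin(l) + 51.2656)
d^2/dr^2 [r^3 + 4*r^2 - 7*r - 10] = 6*r + 8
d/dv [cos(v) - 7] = -sin(v)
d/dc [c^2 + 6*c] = 2*c + 6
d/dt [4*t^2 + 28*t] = 8*t + 28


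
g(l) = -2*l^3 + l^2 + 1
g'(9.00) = -468.00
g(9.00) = -1376.00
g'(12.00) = -840.00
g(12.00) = -3311.00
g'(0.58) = -0.86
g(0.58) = 0.95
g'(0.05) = 0.08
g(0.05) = 1.00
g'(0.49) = -0.46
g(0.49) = 1.00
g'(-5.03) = -161.87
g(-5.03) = 280.83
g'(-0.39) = -1.69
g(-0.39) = 1.27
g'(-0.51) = -2.58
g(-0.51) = 1.53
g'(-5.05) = -163.12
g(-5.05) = 284.08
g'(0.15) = 0.16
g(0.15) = 1.02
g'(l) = -6*l^2 + 2*l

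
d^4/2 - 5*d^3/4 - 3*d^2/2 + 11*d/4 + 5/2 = (d/2 + 1/2)*(d - 5/2)*(d - 2)*(d + 1)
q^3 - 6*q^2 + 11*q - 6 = (q - 3)*(q - 2)*(q - 1)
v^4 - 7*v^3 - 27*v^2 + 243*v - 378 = (v - 7)*(v - 3)^2*(v + 6)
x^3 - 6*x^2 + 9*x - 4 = (x - 4)*(x - 1)^2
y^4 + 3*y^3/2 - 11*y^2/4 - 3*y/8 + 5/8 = (y - 1)*(y - 1/2)*(y + 1/2)*(y + 5/2)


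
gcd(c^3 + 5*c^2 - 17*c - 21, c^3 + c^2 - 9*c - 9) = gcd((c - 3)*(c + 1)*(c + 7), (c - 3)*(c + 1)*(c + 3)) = c^2 - 2*c - 3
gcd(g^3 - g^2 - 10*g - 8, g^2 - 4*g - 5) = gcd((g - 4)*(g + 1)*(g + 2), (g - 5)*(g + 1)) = g + 1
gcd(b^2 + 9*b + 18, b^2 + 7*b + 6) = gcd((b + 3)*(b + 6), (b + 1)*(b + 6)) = b + 6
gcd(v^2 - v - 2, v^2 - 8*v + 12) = v - 2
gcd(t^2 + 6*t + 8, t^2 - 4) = t + 2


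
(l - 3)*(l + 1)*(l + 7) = l^3 + 5*l^2 - 17*l - 21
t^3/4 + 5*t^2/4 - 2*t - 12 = (t/4 + 1)*(t - 3)*(t + 4)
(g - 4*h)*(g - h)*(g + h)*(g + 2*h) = g^4 - 2*g^3*h - 9*g^2*h^2 + 2*g*h^3 + 8*h^4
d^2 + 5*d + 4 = (d + 1)*(d + 4)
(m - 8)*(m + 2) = m^2 - 6*m - 16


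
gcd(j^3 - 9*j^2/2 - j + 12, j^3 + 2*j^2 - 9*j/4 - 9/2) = j + 3/2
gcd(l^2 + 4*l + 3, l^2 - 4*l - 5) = l + 1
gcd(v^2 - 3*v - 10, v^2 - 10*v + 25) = v - 5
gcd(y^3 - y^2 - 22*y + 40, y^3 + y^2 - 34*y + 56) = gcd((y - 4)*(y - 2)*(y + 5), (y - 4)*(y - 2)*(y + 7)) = y^2 - 6*y + 8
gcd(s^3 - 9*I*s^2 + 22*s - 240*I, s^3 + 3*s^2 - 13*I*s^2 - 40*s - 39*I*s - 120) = s - 8*I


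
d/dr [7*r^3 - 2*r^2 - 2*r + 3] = 21*r^2 - 4*r - 2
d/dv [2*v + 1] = 2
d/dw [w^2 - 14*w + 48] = 2*w - 14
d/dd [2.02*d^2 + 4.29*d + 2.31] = 4.04*d + 4.29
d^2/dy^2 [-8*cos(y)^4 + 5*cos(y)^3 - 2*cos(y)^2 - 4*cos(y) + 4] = cos(y)/4 + 32*cos(2*y)^2 + 20*cos(2*y) - 45*cos(3*y)/4 - 16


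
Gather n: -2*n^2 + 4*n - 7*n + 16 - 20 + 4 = -2*n^2 - 3*n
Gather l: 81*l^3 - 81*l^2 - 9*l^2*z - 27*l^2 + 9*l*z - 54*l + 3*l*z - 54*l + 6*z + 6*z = 81*l^3 + l^2*(-9*z - 108) + l*(12*z - 108) + 12*z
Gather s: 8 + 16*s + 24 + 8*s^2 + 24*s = 8*s^2 + 40*s + 32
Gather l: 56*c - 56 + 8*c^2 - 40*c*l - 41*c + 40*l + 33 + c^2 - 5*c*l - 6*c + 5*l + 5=9*c^2 + 9*c + l*(45 - 45*c) - 18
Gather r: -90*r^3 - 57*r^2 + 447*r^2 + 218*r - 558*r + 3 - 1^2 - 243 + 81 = -90*r^3 + 390*r^2 - 340*r - 160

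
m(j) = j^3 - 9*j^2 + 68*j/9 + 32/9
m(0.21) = 4.75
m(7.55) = -22.05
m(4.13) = -48.31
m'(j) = 3*j^2 - 18*j + 68/9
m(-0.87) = -10.49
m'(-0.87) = 25.49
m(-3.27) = -152.35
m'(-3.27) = 98.49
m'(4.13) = -15.61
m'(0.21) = 3.91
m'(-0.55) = 18.36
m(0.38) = 5.18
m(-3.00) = -127.11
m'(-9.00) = 412.56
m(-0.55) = -3.49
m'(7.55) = 42.66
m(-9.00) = -1522.44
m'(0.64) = -2.74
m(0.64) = 4.97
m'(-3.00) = 88.56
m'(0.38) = 1.15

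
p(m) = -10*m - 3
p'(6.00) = -10.00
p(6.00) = -63.00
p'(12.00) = -10.00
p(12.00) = -123.00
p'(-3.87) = -10.00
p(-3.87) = 35.70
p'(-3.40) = -10.00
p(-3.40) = 31.00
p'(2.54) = -10.00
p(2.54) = -28.40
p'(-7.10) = -10.00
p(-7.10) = 68.00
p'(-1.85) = -10.00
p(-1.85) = 15.50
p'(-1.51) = -10.00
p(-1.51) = 12.10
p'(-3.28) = -10.00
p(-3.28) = 29.80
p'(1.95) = -10.00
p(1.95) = -22.50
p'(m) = -10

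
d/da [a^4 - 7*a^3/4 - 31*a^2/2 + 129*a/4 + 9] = 4*a^3 - 21*a^2/4 - 31*a + 129/4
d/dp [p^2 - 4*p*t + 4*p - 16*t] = 2*p - 4*t + 4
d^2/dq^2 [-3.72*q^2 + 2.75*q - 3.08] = -7.44000000000000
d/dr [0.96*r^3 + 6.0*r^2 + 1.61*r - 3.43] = 2.88*r^2 + 12.0*r + 1.61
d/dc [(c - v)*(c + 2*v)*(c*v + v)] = v*(3*c^2 + 2*c*v + 2*c - 2*v^2 + v)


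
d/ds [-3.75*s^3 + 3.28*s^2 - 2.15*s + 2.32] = -11.25*s^2 + 6.56*s - 2.15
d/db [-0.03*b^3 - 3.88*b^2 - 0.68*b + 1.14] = -0.09*b^2 - 7.76*b - 0.68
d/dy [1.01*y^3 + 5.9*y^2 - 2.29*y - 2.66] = 3.03*y^2 + 11.8*y - 2.29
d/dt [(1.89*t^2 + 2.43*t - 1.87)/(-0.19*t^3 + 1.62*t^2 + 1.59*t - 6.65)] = (0.3591*t^4 + 0.9234*t^3 - 1.9974*t^2 - 19.0782*t - 13.1862)/(0.0361*t^6 - 0.6156*t^5 + 2.0202*t^4 + 7.6786*t^3 - 19.0179*t^2 - 21.147*t + 44.2225)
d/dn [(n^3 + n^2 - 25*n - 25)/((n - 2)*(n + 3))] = (n^4 + 2*n^3 + 8*n^2 + 38*n + 175)/(n^4 + 2*n^3 - 11*n^2 - 12*n + 36)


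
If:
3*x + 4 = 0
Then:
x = -4/3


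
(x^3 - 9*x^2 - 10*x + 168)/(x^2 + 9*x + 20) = (x^2 - 13*x + 42)/(x + 5)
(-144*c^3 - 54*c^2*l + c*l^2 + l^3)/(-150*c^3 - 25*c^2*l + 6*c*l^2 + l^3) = (24*c^2 + 5*c*l - l^2)/(25*c^2 - l^2)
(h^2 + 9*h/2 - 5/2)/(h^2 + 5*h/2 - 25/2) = (2*h - 1)/(2*h - 5)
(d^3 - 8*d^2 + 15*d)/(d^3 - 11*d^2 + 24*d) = (d - 5)/(d - 8)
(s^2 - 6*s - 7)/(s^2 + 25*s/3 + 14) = 3*(s^2 - 6*s - 7)/(3*s^2 + 25*s + 42)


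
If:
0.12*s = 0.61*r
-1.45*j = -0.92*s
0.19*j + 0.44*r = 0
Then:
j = 0.00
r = 0.00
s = 0.00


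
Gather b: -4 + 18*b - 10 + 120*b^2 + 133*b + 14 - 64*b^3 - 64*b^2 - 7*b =-64*b^3 + 56*b^2 + 144*b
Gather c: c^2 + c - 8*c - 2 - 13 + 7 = c^2 - 7*c - 8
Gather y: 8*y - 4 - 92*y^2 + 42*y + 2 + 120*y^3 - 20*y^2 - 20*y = 120*y^3 - 112*y^2 + 30*y - 2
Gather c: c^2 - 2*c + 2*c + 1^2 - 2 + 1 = c^2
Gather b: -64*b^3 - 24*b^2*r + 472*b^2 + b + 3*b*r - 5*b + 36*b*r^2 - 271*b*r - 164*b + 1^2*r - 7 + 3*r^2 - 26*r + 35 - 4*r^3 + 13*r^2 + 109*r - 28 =-64*b^3 + b^2*(472 - 24*r) + b*(36*r^2 - 268*r - 168) - 4*r^3 + 16*r^2 + 84*r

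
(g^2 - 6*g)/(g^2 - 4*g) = (g - 6)/(g - 4)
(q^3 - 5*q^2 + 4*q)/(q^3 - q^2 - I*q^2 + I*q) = (q - 4)/(q - I)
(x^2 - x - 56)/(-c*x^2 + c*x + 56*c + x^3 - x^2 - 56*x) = 1/(-c + x)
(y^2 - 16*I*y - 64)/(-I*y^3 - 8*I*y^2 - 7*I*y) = (I*y^2 + 16*y - 64*I)/(y*(y^2 + 8*y + 7))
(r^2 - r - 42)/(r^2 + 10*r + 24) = (r - 7)/(r + 4)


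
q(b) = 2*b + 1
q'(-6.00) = 2.00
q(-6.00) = -11.00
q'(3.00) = 2.00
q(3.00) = 7.00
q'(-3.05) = 2.00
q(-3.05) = -5.10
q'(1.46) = 2.00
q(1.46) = 3.92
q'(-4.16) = 2.00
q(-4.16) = -7.32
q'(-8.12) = 2.00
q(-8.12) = -15.24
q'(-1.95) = 2.00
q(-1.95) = -2.90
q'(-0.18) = 2.00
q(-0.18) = 0.64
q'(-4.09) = 2.00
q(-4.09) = -7.18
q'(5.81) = 2.00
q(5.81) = 12.62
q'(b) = 2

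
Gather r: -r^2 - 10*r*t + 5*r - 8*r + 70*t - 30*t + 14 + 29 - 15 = -r^2 + r*(-10*t - 3) + 40*t + 28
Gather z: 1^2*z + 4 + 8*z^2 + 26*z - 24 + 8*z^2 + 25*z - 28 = 16*z^2 + 52*z - 48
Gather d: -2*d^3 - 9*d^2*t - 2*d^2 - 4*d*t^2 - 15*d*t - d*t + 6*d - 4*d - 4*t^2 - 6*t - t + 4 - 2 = -2*d^3 + d^2*(-9*t - 2) + d*(-4*t^2 - 16*t + 2) - 4*t^2 - 7*t + 2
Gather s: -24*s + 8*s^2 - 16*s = 8*s^2 - 40*s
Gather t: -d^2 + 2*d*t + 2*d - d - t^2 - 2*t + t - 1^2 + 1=-d^2 + d - t^2 + t*(2*d - 1)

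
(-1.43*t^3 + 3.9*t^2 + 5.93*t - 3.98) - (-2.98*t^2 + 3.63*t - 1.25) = -1.43*t^3 + 6.88*t^2 + 2.3*t - 2.73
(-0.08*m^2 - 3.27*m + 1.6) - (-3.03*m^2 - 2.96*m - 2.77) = 2.95*m^2 - 0.31*m + 4.37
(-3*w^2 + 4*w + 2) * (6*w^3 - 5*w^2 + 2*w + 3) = -18*w^5 + 39*w^4 - 14*w^3 - 11*w^2 + 16*w + 6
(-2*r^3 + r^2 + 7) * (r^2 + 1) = -2*r^5 + r^4 - 2*r^3 + 8*r^2 + 7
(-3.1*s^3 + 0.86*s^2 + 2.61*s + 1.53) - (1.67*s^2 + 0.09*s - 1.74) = -3.1*s^3 - 0.81*s^2 + 2.52*s + 3.27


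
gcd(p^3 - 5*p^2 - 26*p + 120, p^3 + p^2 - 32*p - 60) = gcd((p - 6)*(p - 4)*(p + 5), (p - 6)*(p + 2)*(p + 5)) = p^2 - p - 30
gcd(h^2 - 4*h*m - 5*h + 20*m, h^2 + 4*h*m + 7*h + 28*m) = 1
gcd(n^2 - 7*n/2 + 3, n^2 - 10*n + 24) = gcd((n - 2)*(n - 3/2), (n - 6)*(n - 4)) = 1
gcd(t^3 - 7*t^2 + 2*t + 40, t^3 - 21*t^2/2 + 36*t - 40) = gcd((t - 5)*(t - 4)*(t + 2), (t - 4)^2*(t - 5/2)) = t - 4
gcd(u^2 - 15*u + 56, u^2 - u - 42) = u - 7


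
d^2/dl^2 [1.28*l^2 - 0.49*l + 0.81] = 2.56000000000000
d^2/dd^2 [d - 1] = 0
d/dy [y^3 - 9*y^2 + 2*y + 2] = 3*y^2 - 18*y + 2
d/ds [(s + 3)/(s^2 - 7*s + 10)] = (s^2 - 7*s - (s + 3)*(2*s - 7) + 10)/(s^2 - 7*s + 10)^2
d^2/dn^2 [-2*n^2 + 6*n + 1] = -4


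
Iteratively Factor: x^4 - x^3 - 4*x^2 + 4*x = (x - 2)*(x^3 + x^2 - 2*x) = (x - 2)*(x + 2)*(x^2 - x) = x*(x - 2)*(x + 2)*(x - 1)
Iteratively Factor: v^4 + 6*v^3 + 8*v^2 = (v + 2)*(v^3 + 4*v^2) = (v + 2)*(v + 4)*(v^2) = v*(v + 2)*(v + 4)*(v)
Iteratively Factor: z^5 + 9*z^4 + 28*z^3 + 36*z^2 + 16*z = (z + 1)*(z^4 + 8*z^3 + 20*z^2 + 16*z) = z*(z + 1)*(z^3 + 8*z^2 + 20*z + 16) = z*(z + 1)*(z + 4)*(z^2 + 4*z + 4) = z*(z + 1)*(z + 2)*(z + 4)*(z + 2)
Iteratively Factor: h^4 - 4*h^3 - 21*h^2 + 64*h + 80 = (h - 4)*(h^3 - 21*h - 20) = (h - 4)*(h + 4)*(h^2 - 4*h - 5) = (h - 5)*(h - 4)*(h + 4)*(h + 1)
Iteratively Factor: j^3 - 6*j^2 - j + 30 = (j + 2)*(j^2 - 8*j + 15) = (j - 5)*(j + 2)*(j - 3)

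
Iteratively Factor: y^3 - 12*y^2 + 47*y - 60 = (y - 3)*(y^2 - 9*y + 20) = (y - 4)*(y - 3)*(y - 5)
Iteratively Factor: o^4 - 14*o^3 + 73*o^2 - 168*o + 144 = (o - 4)*(o^3 - 10*o^2 + 33*o - 36) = (o - 4)^2*(o^2 - 6*o + 9) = (o - 4)^2*(o - 3)*(o - 3)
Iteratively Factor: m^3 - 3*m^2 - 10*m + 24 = (m + 3)*(m^2 - 6*m + 8) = (m - 2)*(m + 3)*(m - 4)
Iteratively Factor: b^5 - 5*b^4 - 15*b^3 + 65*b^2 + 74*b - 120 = (b - 4)*(b^4 - b^3 - 19*b^2 - 11*b + 30) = (b - 4)*(b + 3)*(b^3 - 4*b^2 - 7*b + 10) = (b - 5)*(b - 4)*(b + 3)*(b^2 + b - 2) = (b - 5)*(b - 4)*(b - 1)*(b + 3)*(b + 2)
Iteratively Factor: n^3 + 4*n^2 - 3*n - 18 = (n + 3)*(n^2 + n - 6) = (n - 2)*(n + 3)*(n + 3)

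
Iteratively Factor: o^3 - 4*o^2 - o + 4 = (o + 1)*(o^2 - 5*o + 4) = (o - 4)*(o + 1)*(o - 1)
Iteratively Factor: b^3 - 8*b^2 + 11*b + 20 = (b - 5)*(b^2 - 3*b - 4) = (b - 5)*(b + 1)*(b - 4)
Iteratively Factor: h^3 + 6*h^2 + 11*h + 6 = (h + 3)*(h^2 + 3*h + 2) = (h + 2)*(h + 3)*(h + 1)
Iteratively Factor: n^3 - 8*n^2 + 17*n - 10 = (n - 1)*(n^2 - 7*n + 10) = (n - 5)*(n - 1)*(n - 2)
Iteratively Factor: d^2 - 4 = (d - 2)*(d + 2)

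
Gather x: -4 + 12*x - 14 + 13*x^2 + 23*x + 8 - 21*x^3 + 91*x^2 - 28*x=-21*x^3 + 104*x^2 + 7*x - 10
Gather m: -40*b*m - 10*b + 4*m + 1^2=-10*b + m*(4 - 40*b) + 1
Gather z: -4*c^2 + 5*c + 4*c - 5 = -4*c^2 + 9*c - 5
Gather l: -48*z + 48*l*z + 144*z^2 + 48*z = 48*l*z + 144*z^2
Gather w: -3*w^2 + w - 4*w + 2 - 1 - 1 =-3*w^2 - 3*w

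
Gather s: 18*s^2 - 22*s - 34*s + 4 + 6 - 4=18*s^2 - 56*s + 6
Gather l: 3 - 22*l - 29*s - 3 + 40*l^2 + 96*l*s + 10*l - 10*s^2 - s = 40*l^2 + l*(96*s - 12) - 10*s^2 - 30*s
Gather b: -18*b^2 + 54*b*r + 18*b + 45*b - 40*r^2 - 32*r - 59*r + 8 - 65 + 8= -18*b^2 + b*(54*r + 63) - 40*r^2 - 91*r - 49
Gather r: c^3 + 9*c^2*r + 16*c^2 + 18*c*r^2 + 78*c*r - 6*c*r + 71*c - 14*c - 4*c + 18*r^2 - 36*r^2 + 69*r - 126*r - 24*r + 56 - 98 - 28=c^3 + 16*c^2 + 53*c + r^2*(18*c - 18) + r*(9*c^2 + 72*c - 81) - 70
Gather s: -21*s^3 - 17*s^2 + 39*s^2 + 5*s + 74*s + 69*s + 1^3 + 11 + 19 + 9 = -21*s^3 + 22*s^2 + 148*s + 40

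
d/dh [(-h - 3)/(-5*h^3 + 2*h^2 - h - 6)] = (5*h^3 - 2*h^2 + h - (h + 3)*(15*h^2 - 4*h + 1) + 6)/(5*h^3 - 2*h^2 + h + 6)^2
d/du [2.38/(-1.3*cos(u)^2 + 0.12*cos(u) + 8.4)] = (0.2856 - 6.188*cos(u))*sin(u)/(-1.3*cos(u)^2 + 0.12*cos(u) + 8.4)^2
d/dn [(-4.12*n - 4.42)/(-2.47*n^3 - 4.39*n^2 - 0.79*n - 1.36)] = (-20.3528*n^3 - 50.839*n^2 - 38.8076*n + 2.1114)/(6.1009*n^6 + 21.6866*n^5 + 23.1747*n^4 + 13.6546*n^3 + 12.5649*n^2 + 2.1488*n + 1.8496)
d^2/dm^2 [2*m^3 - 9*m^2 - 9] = 12*m - 18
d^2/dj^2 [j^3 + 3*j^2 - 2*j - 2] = 6*j + 6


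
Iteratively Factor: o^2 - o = (o)*(o - 1)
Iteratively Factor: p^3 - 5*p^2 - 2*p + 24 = (p - 4)*(p^2 - p - 6) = (p - 4)*(p - 3)*(p + 2)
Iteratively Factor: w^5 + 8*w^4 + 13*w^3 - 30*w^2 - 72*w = (w - 2)*(w^4 + 10*w^3 + 33*w^2 + 36*w) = (w - 2)*(w + 4)*(w^3 + 6*w^2 + 9*w) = w*(w - 2)*(w + 4)*(w^2 + 6*w + 9) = w*(w - 2)*(w + 3)*(w + 4)*(w + 3)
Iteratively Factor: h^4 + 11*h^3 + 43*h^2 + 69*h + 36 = (h + 1)*(h^3 + 10*h^2 + 33*h + 36) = (h + 1)*(h + 4)*(h^2 + 6*h + 9) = (h + 1)*(h + 3)*(h + 4)*(h + 3)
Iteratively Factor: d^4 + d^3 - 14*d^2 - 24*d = (d)*(d^3 + d^2 - 14*d - 24) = d*(d - 4)*(d^2 + 5*d + 6) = d*(d - 4)*(d + 3)*(d + 2)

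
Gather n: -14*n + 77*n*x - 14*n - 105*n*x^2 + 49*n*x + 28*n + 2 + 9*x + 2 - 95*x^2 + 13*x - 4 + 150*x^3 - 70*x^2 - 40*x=n*(-105*x^2 + 126*x) + 150*x^3 - 165*x^2 - 18*x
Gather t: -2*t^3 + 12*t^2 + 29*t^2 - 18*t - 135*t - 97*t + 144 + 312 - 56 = -2*t^3 + 41*t^2 - 250*t + 400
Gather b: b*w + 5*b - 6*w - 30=b*(w + 5) - 6*w - 30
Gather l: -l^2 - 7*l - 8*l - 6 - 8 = -l^2 - 15*l - 14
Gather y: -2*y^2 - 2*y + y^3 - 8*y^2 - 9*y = y^3 - 10*y^2 - 11*y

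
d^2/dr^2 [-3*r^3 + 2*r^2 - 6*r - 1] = 4 - 18*r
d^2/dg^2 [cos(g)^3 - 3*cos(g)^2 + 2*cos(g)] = -11*cos(g)/4 + 6*cos(2*g) - 9*cos(3*g)/4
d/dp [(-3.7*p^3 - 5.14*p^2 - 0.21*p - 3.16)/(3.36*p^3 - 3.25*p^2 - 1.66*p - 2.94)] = (-7.105427357601e-15*p^5 + 29.2954*p^4 + 13.6952*p^3 + 72.3367*p^2 + 9.6832*p - 4.6282)/(11.2896*p^6 - 21.84*p^5 - 0.592699999999999*p^4 - 8.9668*p^3 + 21.8656*p^2 + 9.7608*p + 8.6436)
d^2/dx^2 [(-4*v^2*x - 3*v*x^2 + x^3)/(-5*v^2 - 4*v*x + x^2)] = 10*v^2/(-125*v^3 + 75*v^2*x - 15*v*x^2 + x^3)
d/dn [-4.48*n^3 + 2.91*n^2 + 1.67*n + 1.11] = -13.44*n^2 + 5.82*n + 1.67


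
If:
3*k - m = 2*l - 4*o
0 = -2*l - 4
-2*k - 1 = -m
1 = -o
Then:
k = 1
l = -2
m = 3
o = -1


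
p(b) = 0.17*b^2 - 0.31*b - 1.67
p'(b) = 0.34*b - 0.31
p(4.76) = 0.71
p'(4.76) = 1.31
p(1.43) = -1.77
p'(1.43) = 0.18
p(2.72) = -1.26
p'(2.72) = 0.61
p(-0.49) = -1.48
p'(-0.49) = -0.48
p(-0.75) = -1.34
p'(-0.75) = -0.56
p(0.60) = -1.79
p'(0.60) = -0.11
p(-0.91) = -1.25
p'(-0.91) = -0.62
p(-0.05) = -1.65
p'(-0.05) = -0.33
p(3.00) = -1.07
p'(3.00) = 0.71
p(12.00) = 19.09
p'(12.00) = 3.77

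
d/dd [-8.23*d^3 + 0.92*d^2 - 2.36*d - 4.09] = -24.69*d^2 + 1.84*d - 2.36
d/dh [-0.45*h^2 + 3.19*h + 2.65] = 3.19 - 0.9*h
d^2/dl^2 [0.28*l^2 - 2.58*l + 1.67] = 0.560000000000000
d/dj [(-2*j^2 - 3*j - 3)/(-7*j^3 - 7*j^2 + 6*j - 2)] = 2*(-7*j^4 - 21*j^3 - 48*j^2 - 17*j + 12)/(49*j^6 + 98*j^5 - 35*j^4 - 56*j^3 + 64*j^2 - 24*j + 4)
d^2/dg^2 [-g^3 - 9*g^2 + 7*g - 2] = -6*g - 18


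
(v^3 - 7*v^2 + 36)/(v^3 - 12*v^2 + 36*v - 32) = (v^3 - 7*v^2 + 36)/(v^3 - 12*v^2 + 36*v - 32)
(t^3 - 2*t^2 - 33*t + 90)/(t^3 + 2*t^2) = (t^3 - 2*t^2 - 33*t + 90)/(t^2*(t + 2))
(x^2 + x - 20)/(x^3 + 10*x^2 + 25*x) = (x - 4)/(x*(x + 5))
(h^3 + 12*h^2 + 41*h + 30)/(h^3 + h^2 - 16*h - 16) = (h^2 + 11*h + 30)/(h^2 - 16)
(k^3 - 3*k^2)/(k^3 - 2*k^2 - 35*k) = k*(3 - k)/(-k^2 + 2*k + 35)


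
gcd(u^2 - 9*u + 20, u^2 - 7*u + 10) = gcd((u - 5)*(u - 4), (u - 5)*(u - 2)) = u - 5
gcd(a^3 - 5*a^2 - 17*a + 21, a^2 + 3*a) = a + 3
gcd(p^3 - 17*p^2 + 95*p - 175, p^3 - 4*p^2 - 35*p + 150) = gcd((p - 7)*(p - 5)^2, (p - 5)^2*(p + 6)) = p^2 - 10*p + 25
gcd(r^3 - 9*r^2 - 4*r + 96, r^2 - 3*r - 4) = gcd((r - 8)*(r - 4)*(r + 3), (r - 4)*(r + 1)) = r - 4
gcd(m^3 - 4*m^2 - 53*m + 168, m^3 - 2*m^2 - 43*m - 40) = m - 8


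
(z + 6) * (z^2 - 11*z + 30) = z^3 - 5*z^2 - 36*z + 180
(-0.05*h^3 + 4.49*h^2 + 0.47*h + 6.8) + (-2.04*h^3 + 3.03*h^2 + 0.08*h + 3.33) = -2.09*h^3 + 7.52*h^2 + 0.55*h + 10.13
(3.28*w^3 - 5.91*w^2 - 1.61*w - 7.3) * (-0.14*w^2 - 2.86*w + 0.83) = -0.4592*w^5 - 8.5534*w^4 + 19.8504*w^3 + 0.721300000000001*w^2 + 19.5417*w - 6.059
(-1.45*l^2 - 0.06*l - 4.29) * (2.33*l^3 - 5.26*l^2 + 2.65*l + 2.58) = -3.3785*l^5 + 7.4872*l^4 - 13.5226*l^3 + 18.6654*l^2 - 11.5233*l - 11.0682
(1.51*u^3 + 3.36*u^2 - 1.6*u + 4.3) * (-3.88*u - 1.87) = -5.8588*u^4 - 15.8605*u^3 - 0.0751999999999997*u^2 - 13.692*u - 8.041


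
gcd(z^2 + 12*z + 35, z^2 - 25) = z + 5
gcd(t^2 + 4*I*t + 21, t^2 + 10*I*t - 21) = t + 7*I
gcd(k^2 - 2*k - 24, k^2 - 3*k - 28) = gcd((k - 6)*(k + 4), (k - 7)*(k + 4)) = k + 4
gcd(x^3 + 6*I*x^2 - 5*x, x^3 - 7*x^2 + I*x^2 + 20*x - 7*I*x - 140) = x + 5*I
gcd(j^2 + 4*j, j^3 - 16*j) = j^2 + 4*j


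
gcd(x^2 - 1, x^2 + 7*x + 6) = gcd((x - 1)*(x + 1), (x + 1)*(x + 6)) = x + 1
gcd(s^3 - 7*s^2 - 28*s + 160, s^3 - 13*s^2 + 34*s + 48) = s - 8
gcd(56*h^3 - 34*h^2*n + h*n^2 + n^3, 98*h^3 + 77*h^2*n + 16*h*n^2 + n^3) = 7*h + n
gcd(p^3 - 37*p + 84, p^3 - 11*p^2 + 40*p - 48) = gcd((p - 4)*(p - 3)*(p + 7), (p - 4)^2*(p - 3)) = p^2 - 7*p + 12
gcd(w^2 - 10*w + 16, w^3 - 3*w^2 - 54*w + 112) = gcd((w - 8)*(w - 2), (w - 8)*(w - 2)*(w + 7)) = w^2 - 10*w + 16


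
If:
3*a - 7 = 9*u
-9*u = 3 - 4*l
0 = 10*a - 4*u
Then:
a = -14/39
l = -33/26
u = -35/39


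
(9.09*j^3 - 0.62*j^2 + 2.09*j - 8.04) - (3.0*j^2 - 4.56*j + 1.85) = 9.09*j^3 - 3.62*j^2 + 6.65*j - 9.89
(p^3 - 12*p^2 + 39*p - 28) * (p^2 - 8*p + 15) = p^5 - 20*p^4 + 150*p^3 - 520*p^2 + 809*p - 420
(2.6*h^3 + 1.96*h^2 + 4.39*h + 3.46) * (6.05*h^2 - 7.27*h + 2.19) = 15.73*h^5 - 7.044*h^4 + 18.0043*h^3 - 6.68989999999999*h^2 - 15.5401*h + 7.5774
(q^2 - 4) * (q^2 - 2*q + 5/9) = q^4 - 2*q^3 - 31*q^2/9 + 8*q - 20/9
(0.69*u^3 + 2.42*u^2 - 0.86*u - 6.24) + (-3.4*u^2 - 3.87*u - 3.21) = 0.69*u^3 - 0.98*u^2 - 4.73*u - 9.45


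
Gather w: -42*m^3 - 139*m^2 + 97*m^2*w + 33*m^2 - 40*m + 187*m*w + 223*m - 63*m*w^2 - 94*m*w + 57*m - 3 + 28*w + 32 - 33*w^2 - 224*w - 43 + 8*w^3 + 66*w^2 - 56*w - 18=-42*m^3 - 106*m^2 + 240*m + 8*w^3 + w^2*(33 - 63*m) + w*(97*m^2 + 93*m - 252) - 32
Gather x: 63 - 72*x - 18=45 - 72*x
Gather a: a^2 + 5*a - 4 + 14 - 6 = a^2 + 5*a + 4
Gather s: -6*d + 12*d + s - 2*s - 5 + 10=6*d - s + 5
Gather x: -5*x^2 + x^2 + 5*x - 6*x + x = -4*x^2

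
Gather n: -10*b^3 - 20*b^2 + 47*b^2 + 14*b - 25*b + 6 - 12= -10*b^3 + 27*b^2 - 11*b - 6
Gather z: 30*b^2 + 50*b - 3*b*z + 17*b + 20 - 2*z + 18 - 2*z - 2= 30*b^2 + 67*b + z*(-3*b - 4) + 36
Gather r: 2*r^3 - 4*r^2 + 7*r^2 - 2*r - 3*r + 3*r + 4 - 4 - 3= 2*r^3 + 3*r^2 - 2*r - 3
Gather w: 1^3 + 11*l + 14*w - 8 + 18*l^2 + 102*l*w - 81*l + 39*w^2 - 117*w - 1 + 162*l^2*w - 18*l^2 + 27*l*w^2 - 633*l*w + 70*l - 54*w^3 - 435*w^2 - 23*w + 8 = -54*w^3 + w^2*(27*l - 396) + w*(162*l^2 - 531*l - 126)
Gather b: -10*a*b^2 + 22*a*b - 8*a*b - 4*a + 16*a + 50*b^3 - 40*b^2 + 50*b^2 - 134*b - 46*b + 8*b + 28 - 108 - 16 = 12*a + 50*b^3 + b^2*(10 - 10*a) + b*(14*a - 172) - 96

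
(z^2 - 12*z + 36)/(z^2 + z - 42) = (z - 6)/(z + 7)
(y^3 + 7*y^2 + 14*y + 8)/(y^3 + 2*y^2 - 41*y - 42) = (y^2 + 6*y + 8)/(y^2 + y - 42)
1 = 1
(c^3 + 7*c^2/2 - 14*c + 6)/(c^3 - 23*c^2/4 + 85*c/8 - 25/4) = 4*(2*c^2 + 11*c - 6)/(8*c^2 - 30*c + 25)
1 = 1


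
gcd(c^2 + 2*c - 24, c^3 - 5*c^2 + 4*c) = c - 4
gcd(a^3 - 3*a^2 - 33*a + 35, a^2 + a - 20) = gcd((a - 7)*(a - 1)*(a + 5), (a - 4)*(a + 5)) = a + 5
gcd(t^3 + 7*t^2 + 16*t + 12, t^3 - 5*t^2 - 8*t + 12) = t + 2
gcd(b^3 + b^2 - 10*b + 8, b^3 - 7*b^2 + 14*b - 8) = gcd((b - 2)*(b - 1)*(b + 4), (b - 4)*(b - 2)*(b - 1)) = b^2 - 3*b + 2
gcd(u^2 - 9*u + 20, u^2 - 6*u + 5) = u - 5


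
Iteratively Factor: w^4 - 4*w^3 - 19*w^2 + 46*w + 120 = (w + 3)*(w^3 - 7*w^2 + 2*w + 40) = (w - 5)*(w + 3)*(w^2 - 2*w - 8) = (w - 5)*(w - 4)*(w + 3)*(w + 2)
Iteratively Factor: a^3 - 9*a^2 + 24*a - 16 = (a - 4)*(a^2 - 5*a + 4) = (a - 4)^2*(a - 1)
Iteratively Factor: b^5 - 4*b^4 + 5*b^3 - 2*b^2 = (b)*(b^4 - 4*b^3 + 5*b^2 - 2*b) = b*(b - 2)*(b^3 - 2*b^2 + b) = b*(b - 2)*(b - 1)*(b^2 - b) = b^2*(b - 2)*(b - 1)*(b - 1)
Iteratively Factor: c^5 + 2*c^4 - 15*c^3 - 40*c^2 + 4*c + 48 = (c + 3)*(c^4 - c^3 - 12*c^2 - 4*c + 16) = (c + 2)*(c + 3)*(c^3 - 3*c^2 - 6*c + 8) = (c + 2)^2*(c + 3)*(c^2 - 5*c + 4) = (c - 4)*(c + 2)^2*(c + 3)*(c - 1)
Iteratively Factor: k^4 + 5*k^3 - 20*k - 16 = (k + 2)*(k^3 + 3*k^2 - 6*k - 8) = (k + 2)*(k + 4)*(k^2 - k - 2) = (k - 2)*(k + 2)*(k + 4)*(k + 1)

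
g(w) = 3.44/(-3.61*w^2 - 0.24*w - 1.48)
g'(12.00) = 0.00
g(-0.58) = -1.35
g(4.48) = -0.05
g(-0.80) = -0.96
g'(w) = 3.44*(7.22*w + 0.24)/(-3.61*w^2 - 0.24*w - 1.48)^2 = (24.8368*w + 0.8256)/(3.61*w^2 + 0.24*w + 1.48)^2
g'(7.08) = 0.01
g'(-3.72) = -0.04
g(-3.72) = -0.07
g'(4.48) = 0.02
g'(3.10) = 0.06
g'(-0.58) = -2.08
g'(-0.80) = -1.47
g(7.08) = -0.02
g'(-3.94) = -0.03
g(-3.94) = -0.06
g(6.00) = -0.03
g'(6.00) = 0.01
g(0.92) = -0.72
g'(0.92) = 1.05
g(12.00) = -0.01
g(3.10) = -0.09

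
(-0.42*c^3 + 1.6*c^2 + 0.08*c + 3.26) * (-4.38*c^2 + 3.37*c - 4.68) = 1.8396*c^5 - 8.4234*c^4 + 7.0072*c^3 - 21.4972*c^2 + 10.6118*c - 15.2568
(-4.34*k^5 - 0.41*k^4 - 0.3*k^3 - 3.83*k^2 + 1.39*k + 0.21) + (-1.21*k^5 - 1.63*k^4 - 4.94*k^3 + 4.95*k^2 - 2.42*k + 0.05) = -5.55*k^5 - 2.04*k^4 - 5.24*k^3 + 1.12*k^2 - 1.03*k + 0.26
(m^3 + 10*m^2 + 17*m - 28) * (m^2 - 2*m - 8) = m^5 + 8*m^4 - 11*m^3 - 142*m^2 - 80*m + 224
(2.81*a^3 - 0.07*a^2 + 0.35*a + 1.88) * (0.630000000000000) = 1.7703*a^3 - 0.0441*a^2 + 0.2205*a + 1.1844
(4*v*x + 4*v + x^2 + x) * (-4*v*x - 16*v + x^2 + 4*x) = -16*v^2*x^2 - 80*v^2*x - 64*v^2 + x^4 + 5*x^3 + 4*x^2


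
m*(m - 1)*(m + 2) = m^3 + m^2 - 2*m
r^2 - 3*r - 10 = (r - 5)*(r + 2)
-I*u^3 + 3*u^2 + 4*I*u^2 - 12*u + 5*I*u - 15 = (u - 5)*(u + 3*I)*(-I*u - I)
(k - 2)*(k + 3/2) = k^2 - k/2 - 3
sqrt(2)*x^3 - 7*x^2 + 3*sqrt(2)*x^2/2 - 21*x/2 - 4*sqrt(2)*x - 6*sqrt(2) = (x + 3/2)*(x - 4*sqrt(2))*(sqrt(2)*x + 1)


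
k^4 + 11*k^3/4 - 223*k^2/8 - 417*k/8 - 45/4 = (k - 5)*(k + 1/4)*(k + 3/2)*(k + 6)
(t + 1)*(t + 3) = t^2 + 4*t + 3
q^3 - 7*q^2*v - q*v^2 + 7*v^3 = (q - 7*v)*(q - v)*(q + v)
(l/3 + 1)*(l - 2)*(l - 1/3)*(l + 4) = l^4/3 + 14*l^3/9 - 11*l^2/9 - 70*l/9 + 8/3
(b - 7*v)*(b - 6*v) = b^2 - 13*b*v + 42*v^2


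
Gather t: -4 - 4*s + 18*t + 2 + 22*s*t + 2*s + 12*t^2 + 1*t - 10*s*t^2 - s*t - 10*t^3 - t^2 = -2*s - 10*t^3 + t^2*(11 - 10*s) + t*(21*s + 19) - 2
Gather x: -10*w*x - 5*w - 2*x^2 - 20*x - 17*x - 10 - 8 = -5*w - 2*x^2 + x*(-10*w - 37) - 18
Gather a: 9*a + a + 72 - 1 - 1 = 10*a + 70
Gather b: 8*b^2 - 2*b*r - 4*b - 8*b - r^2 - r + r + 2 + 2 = 8*b^2 + b*(-2*r - 12) - r^2 + 4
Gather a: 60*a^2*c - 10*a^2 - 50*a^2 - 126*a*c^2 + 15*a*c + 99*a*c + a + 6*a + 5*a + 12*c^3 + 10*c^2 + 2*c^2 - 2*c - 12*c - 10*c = a^2*(60*c - 60) + a*(-126*c^2 + 114*c + 12) + 12*c^3 + 12*c^2 - 24*c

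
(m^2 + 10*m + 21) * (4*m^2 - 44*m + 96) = 4*m^4 - 4*m^3 - 260*m^2 + 36*m + 2016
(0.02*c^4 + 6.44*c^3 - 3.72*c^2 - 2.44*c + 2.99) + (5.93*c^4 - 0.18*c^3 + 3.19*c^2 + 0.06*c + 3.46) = 5.95*c^4 + 6.26*c^3 - 0.53*c^2 - 2.38*c + 6.45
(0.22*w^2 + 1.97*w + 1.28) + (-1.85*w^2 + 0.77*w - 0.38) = -1.63*w^2 + 2.74*w + 0.9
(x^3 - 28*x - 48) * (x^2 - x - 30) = x^5 - x^4 - 58*x^3 - 20*x^2 + 888*x + 1440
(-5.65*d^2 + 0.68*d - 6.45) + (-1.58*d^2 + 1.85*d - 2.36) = -7.23*d^2 + 2.53*d - 8.81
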